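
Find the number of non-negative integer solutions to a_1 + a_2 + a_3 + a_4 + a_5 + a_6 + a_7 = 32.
C(32+7-1, 7-1) = C(38, 6) = 2760681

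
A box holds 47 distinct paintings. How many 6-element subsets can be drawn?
C(47,6) = 47!/(6!×41!) = 10737573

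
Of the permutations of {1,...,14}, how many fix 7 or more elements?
Exactly j fixed points: C(14,j)·!(14-j); sum over j ≥ 7 (derangement numbers via !m = (m-1)·(!(m-1) + !(m-2)): !0..!7 = 1, 0, 1, 2, 9, 44, 265, 1854). Σ_{j=7}^{14} C(14,j)·!(14-j) = C(14,7)·!7 + C(14,8)·!6 + C(14,9)·!5 + C(14,10)·!4 + C(14,11)·!3 + C(14,12)·!2 + C(14,13)·!1 + C(14,14)·!0 = 3432·1854 + 3003·265 + 2002·44 + 1001·9 + 364·2 + 91·1 + 14·0 + 1·1 = 7256640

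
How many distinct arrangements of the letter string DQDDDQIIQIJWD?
13! / (1! × 5! × 3! × 3! × 1!) = 1441440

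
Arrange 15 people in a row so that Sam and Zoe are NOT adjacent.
Total - adjacent = 15! - (15-1)!×2 = 1307674368000 - 174356582400 = 1133317785600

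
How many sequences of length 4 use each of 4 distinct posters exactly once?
4! = 24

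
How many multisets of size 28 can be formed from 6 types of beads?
C(28+6-1, 6-1) = C(33, 5) = 237336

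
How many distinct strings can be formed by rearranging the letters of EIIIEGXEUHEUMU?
14! / (1! × 1! × 1! × 3! × 3! × 1! × 4!) = 100900800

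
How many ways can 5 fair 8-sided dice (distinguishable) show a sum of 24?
Coefficient of x^24 in (x + x² + ... + x^8)^5. By inclusion-exclusion on dice exceeding 8: Σ_j (-1)^j C(5,j)·C(24-1-8j, 4) = C(5,0)·C(23,4) - C(5,1)·C(15,4) + C(5,2)·C(7,4) = 1·8855 - 5·1365 + 10·35 = 2380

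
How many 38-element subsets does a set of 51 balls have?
C(51,38) = 51!/(38!×13!) = 476260169700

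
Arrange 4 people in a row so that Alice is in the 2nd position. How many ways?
Fix one position: (4-1)! = 6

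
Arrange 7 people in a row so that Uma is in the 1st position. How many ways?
Fix one position: (7-1)! = 720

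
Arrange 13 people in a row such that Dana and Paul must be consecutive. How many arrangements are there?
Treat the 2 as one block: (13-2+1)! × 2! = 479001600 × 2 = 958003200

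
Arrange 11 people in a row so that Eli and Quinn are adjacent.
Treat as block: (11-1)! × 2! = 3628800 × 2 = 7257600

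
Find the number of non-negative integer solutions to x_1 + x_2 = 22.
C(22+2-1, 2-1) = C(23, 1) = 23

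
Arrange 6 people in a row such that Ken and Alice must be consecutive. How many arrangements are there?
Treat the 2 as one block: (6-2+1)! × 2! = 120 × 2 = 240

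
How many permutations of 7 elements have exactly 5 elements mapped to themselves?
Choose the 5 fixed points C(7,5) = 21, derange the rest: !2 = Σ_{j=0}^{2} (-1)^j·2!/j! = 2 - 2 + 1 = 1. Product = 21 × 1 = 21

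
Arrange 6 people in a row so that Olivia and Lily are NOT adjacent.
Total - adjacent = 6! - (6-1)!×2 = 720 - 240 = 480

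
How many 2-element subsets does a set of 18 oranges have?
C(18,2) = 18!/(2!×16!) = 153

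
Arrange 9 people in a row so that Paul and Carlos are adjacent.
Treat as block: (9-1)! × 2! = 40320 × 2 = 80640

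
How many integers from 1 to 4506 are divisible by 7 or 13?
⌊4506/7⌋ + ⌊4506/13⌋ - ⌊4506/91⌋ = 643 + 346 - 49 = 940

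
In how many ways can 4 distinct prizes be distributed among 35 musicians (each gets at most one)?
P(35,4) = 35!/(35-4)! = 1256640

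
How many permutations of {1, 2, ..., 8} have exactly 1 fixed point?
Choose the 1 fixed point C(8,1) = 8, derange the rest: !7 = Σ_{j=0}^{7} (-1)^j·7!/j! = 5040 - 5040 + 2520 - 840 + 210 - 42 + 7 - 1 = 1854. Product = 8 × 1854 = 14832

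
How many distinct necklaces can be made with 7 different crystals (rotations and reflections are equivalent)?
(7-1)!/2 = 720/2 = 360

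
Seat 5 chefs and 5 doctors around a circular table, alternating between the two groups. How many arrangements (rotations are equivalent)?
Fix one of the chefs: (5-1)! ways for the remaining chefs, × 5! ways for the doctors = 24 × 120 = 2880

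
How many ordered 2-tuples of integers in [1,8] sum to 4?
Coefficient of x^4 in (x + x² + ... + x^8)^2. By inclusion-exclusion on dice exceeding 8: Σ_j (-1)^j C(2,j)·C(4-1-8j, 1) = C(2,0)·C(3,1) = 1·3 = 3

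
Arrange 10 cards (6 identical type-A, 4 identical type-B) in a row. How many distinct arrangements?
10! / (6! × 4!) = 210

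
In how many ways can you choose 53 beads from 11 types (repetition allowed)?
C(53+11-1, 11-1) = C(63, 10) = 127805525001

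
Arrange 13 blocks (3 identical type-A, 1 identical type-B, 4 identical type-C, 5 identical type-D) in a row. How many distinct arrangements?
13! / (3! × 1! × 4! × 5!) = 360360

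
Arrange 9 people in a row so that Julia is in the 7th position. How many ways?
Fix one position: (9-1)! = 40320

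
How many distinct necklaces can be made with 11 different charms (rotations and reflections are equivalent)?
(11-1)!/2 = 3628800/2 = 1814400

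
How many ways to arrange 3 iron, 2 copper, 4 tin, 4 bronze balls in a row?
13! / (3! × 2! × 4! × 4!) = 900900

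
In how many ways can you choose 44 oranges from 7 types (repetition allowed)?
C(44+7-1, 7-1) = C(50, 6) = 15890700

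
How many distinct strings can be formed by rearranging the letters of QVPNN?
5! / (2! × 1! × 1! × 1!) = 60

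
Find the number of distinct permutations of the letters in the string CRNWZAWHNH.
10! / (1! × 2! × 2! × 1! × 2! × 1! × 1!) = 453600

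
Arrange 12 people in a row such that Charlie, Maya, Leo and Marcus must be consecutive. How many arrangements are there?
Treat the 4 as one block: (12-4+1)! × 4! = 362880 × 24 = 8709120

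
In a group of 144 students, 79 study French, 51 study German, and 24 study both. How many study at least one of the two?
|A∪B| = |A| + |B| - |A∩B| = 79 + 51 - 24 = 106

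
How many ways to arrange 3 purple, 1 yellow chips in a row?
4! / (3! × 1!) = 4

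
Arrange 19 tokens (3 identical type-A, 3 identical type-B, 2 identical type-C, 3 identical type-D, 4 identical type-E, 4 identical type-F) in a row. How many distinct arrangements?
19! / (3! × 3! × 2! × 3! × 4! × 4!) = 488864376000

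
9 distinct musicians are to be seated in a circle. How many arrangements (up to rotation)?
Circular: fix one position, arrange the rest. (9-1)! = 40320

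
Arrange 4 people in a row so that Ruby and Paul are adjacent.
Treat as block: (4-1)! × 2! = 6 × 2 = 12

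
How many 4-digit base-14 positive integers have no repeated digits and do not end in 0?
Last digit: 13 nonzero choices. First digit: 12 (nonzero, ≠last). Middle 2: P(12,2) = 132. Total = 20592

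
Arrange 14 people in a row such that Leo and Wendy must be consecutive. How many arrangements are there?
Treat the 2 as one block: (14-2+1)! × 2! = 6227020800 × 2 = 12454041600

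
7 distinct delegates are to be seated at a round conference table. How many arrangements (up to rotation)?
Circular: fix one position, arrange the rest. (7-1)! = 720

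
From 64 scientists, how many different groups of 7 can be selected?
C(64,7) = 64!/(7!×57!) = 621216192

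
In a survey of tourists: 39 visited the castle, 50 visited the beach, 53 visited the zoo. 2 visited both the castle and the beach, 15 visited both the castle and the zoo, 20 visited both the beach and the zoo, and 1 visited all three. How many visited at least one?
|A∪B∪C| = 39+50+53-2-15-20+1 = 106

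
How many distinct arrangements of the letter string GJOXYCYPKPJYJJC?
15! / (2! × 2! × 4! × 1! × 3! × 1! × 1! × 1!) = 2270268000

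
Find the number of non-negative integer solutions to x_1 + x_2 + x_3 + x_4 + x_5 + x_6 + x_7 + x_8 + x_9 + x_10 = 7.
C(7+10-1, 10-1) = C(16, 9) = 11440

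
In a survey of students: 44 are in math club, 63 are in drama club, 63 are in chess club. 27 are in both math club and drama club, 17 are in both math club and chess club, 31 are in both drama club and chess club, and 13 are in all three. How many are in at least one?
|A∪B∪C| = 44+63+63-27-17-31+13 = 108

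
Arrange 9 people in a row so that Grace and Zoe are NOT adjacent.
Total - adjacent = 9! - (9-1)!×2 = 362880 - 80640 = 282240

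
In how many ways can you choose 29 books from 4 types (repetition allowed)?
C(29+4-1, 4-1) = C(32, 3) = 4960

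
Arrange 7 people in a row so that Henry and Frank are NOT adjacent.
Total - adjacent = 7! - (7-1)!×2 = 5040 - 1440 = 3600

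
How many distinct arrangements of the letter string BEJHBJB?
7! / (1! × 3! × 1! × 2!) = 420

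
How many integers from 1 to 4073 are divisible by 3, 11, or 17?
⌊4073/3⌋+⌊4073/11⌋+⌊4073/17⌋ - ⌊4073/33⌋-⌊4073/51⌋-⌊4073/187⌋ + ⌊4073/561⌋ = 1357+370+239 - 123-79-21 + 7 = 1750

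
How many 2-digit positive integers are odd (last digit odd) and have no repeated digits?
Last∈{1,3,5,7,9}. Last=0: 0. Last nonzero: 5×8×P(8,0) = 40. Total = 40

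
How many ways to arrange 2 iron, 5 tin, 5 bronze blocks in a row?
12! / (2! × 5! × 5!) = 16632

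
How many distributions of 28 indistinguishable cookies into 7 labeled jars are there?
C(28+7-1, 7-1) = C(34, 6) = 1344904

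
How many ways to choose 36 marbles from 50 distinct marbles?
C(50,36) = 50!/(36!×14!) = 937845656300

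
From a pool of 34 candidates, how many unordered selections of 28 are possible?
C(34,28) = 34!/(28!×6!) = 1344904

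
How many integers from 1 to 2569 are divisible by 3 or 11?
⌊2569/3⌋ + ⌊2569/11⌋ - ⌊2569/33⌋ = 856 + 233 - 77 = 1012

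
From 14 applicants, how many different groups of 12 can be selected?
C(14,12) = 14!/(12!×2!) = 91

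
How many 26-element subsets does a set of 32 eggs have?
C(32,26) = 32!/(26!×6!) = 906192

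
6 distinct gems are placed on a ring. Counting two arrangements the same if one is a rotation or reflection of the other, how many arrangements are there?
(6-1)!/2 = 120/2 = 60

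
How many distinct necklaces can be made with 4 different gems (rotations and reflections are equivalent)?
(4-1)!/2 = 6/2 = 3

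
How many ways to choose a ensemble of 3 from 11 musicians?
C(11,3) = 11!/(3!×8!) = 165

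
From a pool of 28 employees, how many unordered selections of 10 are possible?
C(28,10) = 28!/(10!×18!) = 13123110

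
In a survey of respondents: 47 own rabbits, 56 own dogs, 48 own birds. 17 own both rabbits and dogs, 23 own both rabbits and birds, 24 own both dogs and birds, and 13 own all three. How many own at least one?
|A∪B∪C| = 47+56+48-17-23-24+13 = 100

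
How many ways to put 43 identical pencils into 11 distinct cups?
C(43+11-1, 11-1) = C(53, 10) = 19499099620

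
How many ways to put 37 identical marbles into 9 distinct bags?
C(37+9-1, 9-1) = C(45, 8) = 215553195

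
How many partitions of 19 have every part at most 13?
Let r_j(i) = number of partitions of i into parts ≤ j, for i = 0..19. r_1(i) = 1 for all i; r_j(i) = r_{j-1}(i) + r_j(i-j). Rows j = 2..13: ≤2: 1 1 2 2 3 3 4 4 5 5 6 6 7 7 8 8 9 9 10 10; ≤3: 1 1 2 3 4 5 7 8 10 12 14 16 19 21 24 27 30 33 37 40; ≤4: 1 1 2 3 5 6 9 11 15 18 23 27 34 39 47 54 64 72 84 94; ≤5: 1 1 2 3 5 7 10 13 18 23 30 37 47 57 70 84 101 119 141 164; ≤6: 1 1 2 3 5 7 11 14 20 26 35 44 58 71 90 110 136 163 199 235; ≤7: 1 1 2 3 5 7 11 15 21 28 38 49 65 82 105 131 164 201 248 300; ≤8: 1 1 2 3 5 7 11 15 22 29 40 52 70 89 116 146 186 230 288 352; ≤9: 1 1 2 3 5 7 11 15 22 30 41 54 73 94 123 157 201 252 318 393; ≤10: 1 1 2 3 5 7 11 15 22 30 42 55 75 97 128 164 212 267 340 423; ≤11: 1 1 2 3 5 7 11 15 22 30 42 56 76 99 131 169 219 278 355 445; ≤12: 1 1 2 3 5 7 11 15 22 30 42 56 77 100 133 172 224 285 366 460; ≤13: 1 1 2 3 5 7 11 15 22 30 42 56 77 101 134 174 227 290 373 471. r_13(19) = 471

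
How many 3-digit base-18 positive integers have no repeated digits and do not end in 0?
Last digit: 17 nonzero choices. First digit: 16 (nonzero, ≠last). Middle 1: P(16,1) = 16. Total = 4352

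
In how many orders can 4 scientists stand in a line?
4! = 24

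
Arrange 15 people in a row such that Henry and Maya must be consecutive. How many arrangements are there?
Treat the 2 as one block: (15-2+1)! × 2! = 87178291200 × 2 = 174356582400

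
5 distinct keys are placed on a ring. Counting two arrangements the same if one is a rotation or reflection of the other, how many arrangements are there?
(5-1)!/2 = 24/2 = 12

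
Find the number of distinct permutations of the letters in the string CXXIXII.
7! / (1! × 3! × 3!) = 140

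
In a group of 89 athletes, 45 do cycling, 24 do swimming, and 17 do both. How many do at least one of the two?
|A∪B| = |A| + |B| - |A∩B| = 45 + 24 - 17 = 52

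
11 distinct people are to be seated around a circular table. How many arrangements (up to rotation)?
Circular: fix one position, arrange the rest. (11-1)! = 3628800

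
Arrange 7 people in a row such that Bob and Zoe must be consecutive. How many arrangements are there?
Treat the 2 as one block: (7-2+1)! × 2! = 720 × 2 = 1440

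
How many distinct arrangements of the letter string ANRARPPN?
8! / (2! × 2! × 2! × 2!) = 2520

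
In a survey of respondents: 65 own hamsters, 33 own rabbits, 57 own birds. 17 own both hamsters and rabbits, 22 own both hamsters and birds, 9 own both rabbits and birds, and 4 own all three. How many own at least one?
|A∪B∪C| = 65+33+57-17-22-9+4 = 111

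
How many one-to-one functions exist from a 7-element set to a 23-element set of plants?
P(23,7) = 23!/(23-7)! = 1235591280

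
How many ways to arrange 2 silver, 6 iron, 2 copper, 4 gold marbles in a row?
14! / (2! × 6! × 2! × 4!) = 1261260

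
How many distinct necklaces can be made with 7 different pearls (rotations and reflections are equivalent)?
(7-1)!/2 = 720/2 = 360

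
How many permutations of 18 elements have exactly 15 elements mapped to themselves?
Choose the 15 fixed points C(18,15) = 816, derange the rest: !3 = Σ_{j=0}^{3} (-1)^j·3!/j! = 6 - 6 + 3 - 1 = 2. Product = 816 × 2 = 1632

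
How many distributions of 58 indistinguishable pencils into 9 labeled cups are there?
C(58+9-1, 9-1) = C(66, 8) = 5743572120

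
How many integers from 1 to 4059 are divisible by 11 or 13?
⌊4059/11⌋ + ⌊4059/13⌋ - ⌊4059/143⌋ = 369 + 312 - 28 = 653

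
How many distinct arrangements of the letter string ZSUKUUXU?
8! / (1! × 1! × 4! × 1! × 1!) = 1680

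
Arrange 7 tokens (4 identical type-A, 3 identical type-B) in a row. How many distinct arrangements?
7! / (4! × 3!) = 35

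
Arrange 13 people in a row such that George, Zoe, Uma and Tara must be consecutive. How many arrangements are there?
Treat the 4 as one block: (13-4+1)! × 4! = 3628800 × 24 = 87091200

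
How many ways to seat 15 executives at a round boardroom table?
Circular: fix one position, arrange the rest. (15-1)! = 87178291200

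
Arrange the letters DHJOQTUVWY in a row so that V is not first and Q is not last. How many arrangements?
By inclusion-exclusion: 10! - 2×(10-1)! + (10-2)! = 3628800 - 725760 + 40320 = 2943360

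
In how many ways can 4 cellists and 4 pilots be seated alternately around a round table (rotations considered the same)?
Fix one of the cellists: (4-1)! ways for the remaining cellists, × 4! ways for the pilots = 6 × 24 = 144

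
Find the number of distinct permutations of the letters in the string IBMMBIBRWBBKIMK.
15! / (5! × 3! × 2! × 3! × 1! × 1!) = 151351200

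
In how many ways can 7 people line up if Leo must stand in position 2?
Fix one position: (7-1)! = 720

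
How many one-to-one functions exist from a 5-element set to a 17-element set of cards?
P(17,5) = 17!/(17-5)! = 742560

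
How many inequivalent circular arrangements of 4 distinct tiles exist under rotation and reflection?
(4-1)!/2 = 6/2 = 3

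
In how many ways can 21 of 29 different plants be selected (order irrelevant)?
C(29,21) = 29!/(21!×8!) = 4292145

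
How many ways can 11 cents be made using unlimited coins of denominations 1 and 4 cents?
Coefficient of x^11 in 1/(1-x^1) · 1/(1-x^4). Use j coins of 4 for j = 0..⌊11/4⌋ = 2, the rest in 1s: 2 + 1 = 3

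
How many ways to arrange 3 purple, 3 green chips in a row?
6! / (3! × 3!) = 20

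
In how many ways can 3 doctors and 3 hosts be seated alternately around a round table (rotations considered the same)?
Fix one of the doctors: (3-1)! ways for the remaining doctors, × 3! ways for the hosts = 2 × 6 = 12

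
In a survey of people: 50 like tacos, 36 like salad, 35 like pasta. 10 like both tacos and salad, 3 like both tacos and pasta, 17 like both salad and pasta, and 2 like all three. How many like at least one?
|A∪B∪C| = 50+36+35-10-3-17+2 = 93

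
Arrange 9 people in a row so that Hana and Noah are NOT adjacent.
Total - adjacent = 9! - (9-1)!×2 = 362880 - 80640 = 282240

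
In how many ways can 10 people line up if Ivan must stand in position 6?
Fix one position: (10-1)! = 362880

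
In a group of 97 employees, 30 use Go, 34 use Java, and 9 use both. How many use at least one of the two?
|A∪B| = |A| + |B| - |A∩B| = 30 + 34 - 9 = 55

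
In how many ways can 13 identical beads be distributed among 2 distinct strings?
C(13+2-1, 2-1) = C(14, 1) = 14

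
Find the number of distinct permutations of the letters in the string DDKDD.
5! / (1! × 4!) = 5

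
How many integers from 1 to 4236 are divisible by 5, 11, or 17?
⌊4236/5⌋+⌊4236/11⌋+⌊4236/17⌋ - ⌊4236/55⌋-⌊4236/85⌋-⌊4236/187⌋ + ⌊4236/935⌋ = 847+385+249 - 77-49-22 + 4 = 1337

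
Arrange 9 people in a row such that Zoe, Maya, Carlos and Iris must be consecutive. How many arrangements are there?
Treat the 4 as one block: (9-4+1)! × 4! = 720 × 24 = 17280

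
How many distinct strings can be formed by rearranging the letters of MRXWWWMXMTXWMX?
14! / (4! × 1! × 4! × 4! × 1!) = 6306300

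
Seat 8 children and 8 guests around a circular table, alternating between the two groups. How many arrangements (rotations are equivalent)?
Fix one of the children: (8-1)! ways for the remaining children, × 8! ways for the guests = 5040 × 40320 = 203212800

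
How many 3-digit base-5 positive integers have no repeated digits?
First digit: 4 choices (nonzero). Then descending: 4 × 4 × 3 = 48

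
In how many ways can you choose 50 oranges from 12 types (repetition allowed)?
C(50+12-1, 12-1) = C(61, 11) = 418094152866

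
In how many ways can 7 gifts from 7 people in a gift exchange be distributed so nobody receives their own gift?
!7 = Σ_{j=0}^{7} (-1)^j·7!/j! = 5040 - 5040 + 2520 - 840 + 210 - 42 + 7 - 1 = 1854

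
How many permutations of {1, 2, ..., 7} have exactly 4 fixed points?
Choose the 4 fixed points C(7,4) = 35, derange the rest: !3 = Σ_{j=0}^{3} (-1)^j·3!/j! = 6 - 6 + 3 - 1 = 2. Product = 35 × 2 = 70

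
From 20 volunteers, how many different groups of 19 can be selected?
C(20,19) = 20!/(19!×1!) = 20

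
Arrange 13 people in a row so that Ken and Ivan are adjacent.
Treat as block: (13-1)! × 2! = 479001600 × 2 = 958003200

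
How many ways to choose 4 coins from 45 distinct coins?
C(45,4) = 45!/(4!×41!) = 148995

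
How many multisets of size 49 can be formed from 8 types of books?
C(49+8-1, 8-1) = C(56, 7) = 231917400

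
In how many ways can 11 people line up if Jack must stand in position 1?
Fix one position: (11-1)! = 3628800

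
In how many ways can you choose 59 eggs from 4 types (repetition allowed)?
C(59+4-1, 4-1) = C(62, 3) = 37820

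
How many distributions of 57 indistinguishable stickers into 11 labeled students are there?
C(57+11-1, 11-1) = C(67, 10) = 247994680648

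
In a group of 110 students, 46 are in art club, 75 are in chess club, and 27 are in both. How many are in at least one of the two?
|A∪B| = |A| + |B| - |A∩B| = 46 + 75 - 27 = 94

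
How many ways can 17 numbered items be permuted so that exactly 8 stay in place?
Choose the 8 fixed points C(17,8) = 24310, derange the rest: !9 = Σ_{j=0}^{9} (-1)^j·9!/j! = 362880 - 362880 + 181440 - 60480 + 15120 - 3024 + 504 - 72 + 9 - 1 = 133496. Product = 24310 × 133496 = 3245287760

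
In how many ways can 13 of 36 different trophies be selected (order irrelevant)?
C(36,13) = 36!/(13!×23!) = 2310789600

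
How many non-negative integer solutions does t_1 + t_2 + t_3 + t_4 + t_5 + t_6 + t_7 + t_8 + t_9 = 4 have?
C(4+9-1, 9-1) = C(12, 8) = 495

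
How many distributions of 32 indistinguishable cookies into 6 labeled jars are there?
C(32+6-1, 6-1) = C(37, 5) = 435897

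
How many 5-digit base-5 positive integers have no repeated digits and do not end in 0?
Last digit: 4 nonzero choices. First digit: 3 (nonzero, ≠last). Middle 3: P(3,3) = 6. Total = 72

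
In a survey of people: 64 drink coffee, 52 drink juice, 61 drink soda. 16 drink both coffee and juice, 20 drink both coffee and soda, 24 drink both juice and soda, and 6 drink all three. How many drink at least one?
|A∪B∪C| = 64+52+61-16-20-24+6 = 123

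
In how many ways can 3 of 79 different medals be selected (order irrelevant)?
C(79,3) = 79!/(3!×76!) = 79079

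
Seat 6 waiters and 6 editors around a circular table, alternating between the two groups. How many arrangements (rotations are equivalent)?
Fix one of the waiters: (6-1)! ways for the remaining waiters, × 6! ways for the editors = 120 × 720 = 86400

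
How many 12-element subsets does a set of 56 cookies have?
C(56,12) = 56!/(12!×44!) = 558383307300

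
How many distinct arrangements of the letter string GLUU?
4! / (1! × 2! × 1!) = 12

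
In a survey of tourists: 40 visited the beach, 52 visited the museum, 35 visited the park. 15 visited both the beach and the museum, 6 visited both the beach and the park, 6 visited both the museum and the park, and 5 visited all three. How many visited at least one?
|A∪B∪C| = 40+52+35-15-6-6+5 = 105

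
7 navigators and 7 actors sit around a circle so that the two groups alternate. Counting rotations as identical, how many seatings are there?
Fix one of the navigators: (7-1)! ways for the remaining navigators, × 7! ways for the actors = 720 × 5040 = 3628800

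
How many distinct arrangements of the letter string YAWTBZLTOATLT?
13! / (1! × 1! × 1! × 1! × 2! × 2! × 1! × 4!) = 64864800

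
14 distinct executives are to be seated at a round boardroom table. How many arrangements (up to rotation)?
Circular: fix one position, arrange the rest. (14-1)! = 6227020800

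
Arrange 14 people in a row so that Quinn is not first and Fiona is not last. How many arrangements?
By inclusion-exclusion: 14! - 2×(14-1)! + (14-2)! = 87178291200 - 12454041600 + 479001600 = 75203251200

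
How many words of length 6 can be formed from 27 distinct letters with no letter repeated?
P(27,6) = 27!/(27-6)! = 213127200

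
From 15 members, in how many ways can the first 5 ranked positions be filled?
P(15,5) = 15!/(15-5)! = 360360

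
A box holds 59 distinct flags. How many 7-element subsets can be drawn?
C(59,7) = 59!/(7!×52!) = 341149446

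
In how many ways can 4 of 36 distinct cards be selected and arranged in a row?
P(36,4) = 36!/(36-4)! = 1413720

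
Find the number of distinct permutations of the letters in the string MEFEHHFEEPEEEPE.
15! / (2! × 8! × 2! × 1! × 2!) = 4054050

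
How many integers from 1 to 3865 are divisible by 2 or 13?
⌊3865/2⌋ + ⌊3865/13⌋ - ⌊3865/26⌋ = 1932 + 297 - 148 = 2081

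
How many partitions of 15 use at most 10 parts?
By conjugation, equals partitions of 15 into parts ≤ 10. Let r_j(i) = number of partitions of i into parts ≤ j, for i = 0..15. r_1(i) = 1 for all i; r_j(i) = r_{j-1}(i) + r_j(i-j). Rows j = 2..10: ≤2: 1 1 2 2 3 3 4 4 5 5 6 6 7 7 8 8; ≤3: 1 1 2 3 4 5 7 8 10 12 14 16 19 21 24 27; ≤4: 1 1 2 3 5 6 9 11 15 18 23 27 34 39 47 54; ≤5: 1 1 2 3 5 7 10 13 18 23 30 37 47 57 70 84; ≤6: 1 1 2 3 5 7 11 14 20 26 35 44 58 71 90 110; ≤7: 1 1 2 3 5 7 11 15 21 28 38 49 65 82 105 131; ≤8: 1 1 2 3 5 7 11 15 22 29 40 52 70 89 116 146; ≤9: 1 1 2 3 5 7 11 15 22 30 41 54 73 94 123 157; ≤10: 1 1 2 3 5 7 11 15 22 30 42 55 75 97 128 164. r_10(15) = 164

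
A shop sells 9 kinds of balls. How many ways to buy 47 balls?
C(47+9-1, 9-1) = C(55, 8) = 1217566350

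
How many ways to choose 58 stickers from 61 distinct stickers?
C(61,58) = 61!/(58!×3!) = 35990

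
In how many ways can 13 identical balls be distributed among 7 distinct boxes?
C(13+7-1, 7-1) = C(19, 6) = 27132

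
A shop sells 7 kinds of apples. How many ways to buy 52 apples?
C(52+7-1, 7-1) = C(58, 6) = 40475358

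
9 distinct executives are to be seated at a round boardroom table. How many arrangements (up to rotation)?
Circular: fix one position, arrange the rest. (9-1)! = 40320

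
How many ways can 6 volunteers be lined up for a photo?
6! = 720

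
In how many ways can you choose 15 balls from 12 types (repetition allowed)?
C(15+12-1, 12-1) = C(26, 11) = 7726160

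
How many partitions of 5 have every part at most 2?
Let r_j(i) = number of partitions of i into parts ≤ j, for i = 0..5. r_1(i) = 1 for all i; r_j(i) = r_{j-1}(i) + r_j(i-j). Rows j = 2..2: ≤2: 1 1 2 2 3 3. r_2(5) = 3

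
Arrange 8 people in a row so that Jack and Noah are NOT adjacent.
Total - adjacent = 8! - (8-1)!×2 = 40320 - 10080 = 30240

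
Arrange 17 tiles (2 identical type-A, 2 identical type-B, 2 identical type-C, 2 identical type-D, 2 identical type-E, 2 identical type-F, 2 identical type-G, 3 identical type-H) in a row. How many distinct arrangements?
17! / (2! × 2! × 2! × 2! × 2! × 2! × 2! × 3!) = 463134672000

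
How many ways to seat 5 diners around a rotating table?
Circular: fix one position, arrange the rest. (5-1)! = 24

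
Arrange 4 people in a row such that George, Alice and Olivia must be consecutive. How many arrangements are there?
Treat the 3 as one block: (4-3+1)! × 3! = 2 × 6 = 12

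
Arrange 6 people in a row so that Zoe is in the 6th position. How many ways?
Fix one position: (6-1)! = 120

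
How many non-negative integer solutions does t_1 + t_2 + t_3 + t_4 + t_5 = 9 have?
C(9+5-1, 5-1) = C(13, 4) = 715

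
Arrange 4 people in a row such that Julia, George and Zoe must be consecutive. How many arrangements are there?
Treat the 3 as one block: (4-3+1)! × 3! = 2 × 6 = 12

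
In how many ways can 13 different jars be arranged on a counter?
13! = 6227020800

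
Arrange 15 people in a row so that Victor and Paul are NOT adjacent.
Total - adjacent = 15! - (15-1)!×2 = 1307674368000 - 174356582400 = 1133317785600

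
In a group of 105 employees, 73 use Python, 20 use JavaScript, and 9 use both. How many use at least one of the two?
|A∪B| = |A| + |B| - |A∩B| = 73 + 20 - 9 = 84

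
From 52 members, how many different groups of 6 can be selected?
C(52,6) = 52!/(6!×46!) = 20358520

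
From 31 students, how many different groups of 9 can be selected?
C(31,9) = 31!/(9!×22!) = 20160075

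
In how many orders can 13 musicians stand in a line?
13! = 6227020800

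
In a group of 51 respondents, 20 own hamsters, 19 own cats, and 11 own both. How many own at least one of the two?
|A∪B| = |A| + |B| - |A∩B| = 20 + 19 - 11 = 28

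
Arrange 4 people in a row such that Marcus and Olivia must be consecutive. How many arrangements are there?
Treat the 2 as one block: (4-2+1)! × 2! = 6 × 2 = 12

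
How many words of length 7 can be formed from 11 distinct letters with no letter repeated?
P(11,7) = 11!/(11-7)! = 1663200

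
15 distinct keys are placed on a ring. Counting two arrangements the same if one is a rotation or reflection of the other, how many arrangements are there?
(15-1)!/2 = 87178291200/2 = 43589145600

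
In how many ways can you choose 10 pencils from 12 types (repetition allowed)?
C(10+12-1, 12-1) = C(21, 11) = 352716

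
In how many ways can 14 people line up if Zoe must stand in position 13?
Fix one position: (14-1)! = 6227020800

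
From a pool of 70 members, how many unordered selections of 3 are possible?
C(70,3) = 70!/(3!×67!) = 54740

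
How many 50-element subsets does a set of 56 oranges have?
C(56,50) = 56!/(50!×6!) = 32468436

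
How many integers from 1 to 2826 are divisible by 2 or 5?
⌊2826/2⌋ + ⌊2826/5⌋ - ⌊2826/10⌋ = 1413 + 565 - 282 = 1696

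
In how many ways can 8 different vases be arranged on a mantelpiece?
8! = 40320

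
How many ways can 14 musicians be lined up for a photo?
14! = 87178291200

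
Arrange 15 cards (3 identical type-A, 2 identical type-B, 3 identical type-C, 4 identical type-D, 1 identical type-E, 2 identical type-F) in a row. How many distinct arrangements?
15! / (3! × 2! × 3! × 4! × 1! × 2!) = 378378000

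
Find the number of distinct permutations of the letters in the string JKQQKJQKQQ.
10! / (2! × 3! × 5!) = 2520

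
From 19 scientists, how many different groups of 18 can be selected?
C(19,18) = 19!/(18!×1!) = 19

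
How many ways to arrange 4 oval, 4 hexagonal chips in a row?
8! / (4! × 4!) = 70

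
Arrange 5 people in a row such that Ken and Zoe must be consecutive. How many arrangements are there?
Treat the 2 as one block: (5-2+1)! × 2! = 24 × 2 = 48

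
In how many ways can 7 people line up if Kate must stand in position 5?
Fix one position: (7-1)! = 720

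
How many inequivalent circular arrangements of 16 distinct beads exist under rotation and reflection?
(16-1)!/2 = 1307674368000/2 = 653837184000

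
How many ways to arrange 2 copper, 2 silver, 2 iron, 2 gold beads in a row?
8! / (2! × 2! × 2! × 2!) = 2520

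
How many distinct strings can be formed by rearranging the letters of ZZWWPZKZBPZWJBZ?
15! / (2! × 1! × 2! × 1! × 3! × 6!) = 75675600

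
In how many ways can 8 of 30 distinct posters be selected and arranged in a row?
P(30,8) = 30!/(30-8)! = 235989936000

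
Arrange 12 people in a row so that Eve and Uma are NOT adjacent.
Total - adjacent = 12! - (12-1)!×2 = 479001600 - 79833600 = 399168000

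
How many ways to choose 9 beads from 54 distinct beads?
C(54,9) = 54!/(9!×45!) = 5317936260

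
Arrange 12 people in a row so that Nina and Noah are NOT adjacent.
Total - adjacent = 12! - (12-1)!×2 = 479001600 - 79833600 = 399168000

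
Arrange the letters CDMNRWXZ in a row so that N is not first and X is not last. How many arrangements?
By inclusion-exclusion: 8! - 2×(8-1)! + (8-2)! = 40320 - 10080 + 720 = 30960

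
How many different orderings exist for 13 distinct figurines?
13! = 6227020800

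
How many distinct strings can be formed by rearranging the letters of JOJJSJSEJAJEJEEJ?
16! / (4! × 2! × 1! × 8! × 1!) = 10810800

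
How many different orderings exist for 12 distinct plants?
12! = 479001600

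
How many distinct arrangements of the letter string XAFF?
4! / (1! × 2! × 1!) = 12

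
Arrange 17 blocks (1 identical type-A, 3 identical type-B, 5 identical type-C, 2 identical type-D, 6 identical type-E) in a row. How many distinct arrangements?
17! / (1! × 3! × 5! × 2! × 6!) = 343062720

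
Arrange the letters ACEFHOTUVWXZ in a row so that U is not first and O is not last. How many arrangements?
By inclusion-exclusion: 12! - 2×(12-1)! + (12-2)! = 479001600 - 79833600 + 3628800 = 402796800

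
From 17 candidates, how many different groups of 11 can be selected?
C(17,11) = 17!/(11!×6!) = 12376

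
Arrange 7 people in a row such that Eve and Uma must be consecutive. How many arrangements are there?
Treat the 2 as one block: (7-2+1)! × 2! = 720 × 2 = 1440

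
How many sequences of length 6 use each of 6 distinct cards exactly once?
6! = 720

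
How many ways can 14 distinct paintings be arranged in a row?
14! = 87178291200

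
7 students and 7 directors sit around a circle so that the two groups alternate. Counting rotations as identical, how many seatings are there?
Fix one of the students: (7-1)! ways for the remaining students, × 7! ways for the directors = 720 × 5040 = 3628800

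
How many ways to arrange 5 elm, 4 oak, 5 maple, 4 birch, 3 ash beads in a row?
21! / (5! × 4! × 5! × 4! × 3!) = 1026615189600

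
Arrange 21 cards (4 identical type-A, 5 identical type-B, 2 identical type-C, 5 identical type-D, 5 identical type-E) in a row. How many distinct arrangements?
21! / (4! × 5! × 2! × 5! × 5!) = 615969113760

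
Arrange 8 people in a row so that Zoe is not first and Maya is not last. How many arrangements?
By inclusion-exclusion: 8! - 2×(8-1)! + (8-2)! = 40320 - 10080 + 720 = 30960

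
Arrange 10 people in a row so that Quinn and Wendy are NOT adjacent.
Total - adjacent = 10! - (10-1)!×2 = 3628800 - 725760 = 2903040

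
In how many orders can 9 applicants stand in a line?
9! = 362880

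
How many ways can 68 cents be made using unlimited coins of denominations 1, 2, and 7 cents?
Coefficient of x^68 in 1/(1-x^1) · 1/(1-x^2) · 1/(1-x^7). Case on j = number of 7-cent coins (j = 0..9); remainder r = 68 - 7j is made from {1,2} in ⌊r/2⌋+1 ways. r = 68, 61, 54, 47, 40, 33, 26, 19, 12, 5 → 35 + 31 + 28 + 24 + 21 + 17 + 14 + 10 + 7 + 3 = 190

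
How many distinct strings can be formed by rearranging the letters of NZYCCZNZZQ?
10! / (2! × 1! × 4! × 2! × 1!) = 37800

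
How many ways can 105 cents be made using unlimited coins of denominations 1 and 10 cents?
Coefficient of x^105 in 1/(1-x^1) · 1/(1-x^10). Use j coins of 10 for j = 0..⌊105/10⌋ = 10, the rest in 1s: 10 + 1 = 11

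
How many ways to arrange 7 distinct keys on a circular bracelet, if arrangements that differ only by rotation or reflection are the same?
(7-1)!/2 = 720/2 = 360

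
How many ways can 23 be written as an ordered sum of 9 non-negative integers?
C(23+9-1, 9-1) = C(31, 8) = 7888725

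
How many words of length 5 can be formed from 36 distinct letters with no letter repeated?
P(36,5) = 36!/(36-5)! = 45239040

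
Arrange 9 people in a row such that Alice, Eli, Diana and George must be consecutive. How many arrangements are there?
Treat the 4 as one block: (9-4+1)! × 4! = 720 × 24 = 17280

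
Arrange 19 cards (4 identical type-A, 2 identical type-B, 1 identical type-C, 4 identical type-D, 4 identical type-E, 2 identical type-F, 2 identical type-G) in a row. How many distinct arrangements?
19! / (4! × 2! × 1! × 4! × 4! × 2! × 2!) = 1099944846000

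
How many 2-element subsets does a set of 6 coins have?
C(6,2) = 6!/(2!×4!) = 15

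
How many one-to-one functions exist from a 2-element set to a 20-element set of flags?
P(20,2) = 20!/(20-2)! = 380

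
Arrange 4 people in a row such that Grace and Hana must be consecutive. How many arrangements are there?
Treat the 2 as one block: (4-2+1)! × 2! = 6 × 2 = 12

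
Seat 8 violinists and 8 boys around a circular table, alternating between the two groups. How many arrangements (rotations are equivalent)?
Fix one of the violinists: (8-1)! ways for the remaining violinists, × 8! ways for the boys = 5040 × 40320 = 203212800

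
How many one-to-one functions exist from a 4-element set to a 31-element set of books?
P(31,4) = 31!/(31-4)! = 755160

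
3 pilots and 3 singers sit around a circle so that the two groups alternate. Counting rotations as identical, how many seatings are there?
Fix one of the pilots: (3-1)! ways for the remaining pilots, × 3! ways for the singers = 2 × 6 = 12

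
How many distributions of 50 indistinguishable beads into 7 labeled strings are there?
C(50+7-1, 7-1) = C(56, 6) = 32468436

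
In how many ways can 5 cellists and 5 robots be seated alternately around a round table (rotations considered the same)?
Fix one of the cellists: (5-1)! ways for the remaining cellists, × 5! ways for the robots = 24 × 120 = 2880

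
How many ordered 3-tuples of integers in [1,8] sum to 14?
Coefficient of x^14 in (x + x² + ... + x^8)^3. By inclusion-exclusion on dice exceeding 8: Σ_j (-1)^j C(3,j)·C(14-1-8j, 2) = C(3,0)·C(13,2) - C(3,1)·C(5,2) = 1·78 - 3·10 = 48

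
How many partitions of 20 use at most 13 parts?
By conjugation, equals partitions of 20 into parts ≤ 13. Let r_j(i) = number of partitions of i into parts ≤ j, for i = 0..20. r_1(i) = 1 for all i; r_j(i) = r_{j-1}(i) + r_j(i-j). Rows j = 2..13: ≤2: 1 1 2 2 3 3 4 4 5 5 6 6 7 7 8 8 9 9 10 10 11; ≤3: 1 1 2 3 4 5 7 8 10 12 14 16 19 21 24 27 30 33 37 40 44; ≤4: 1 1 2 3 5 6 9 11 15 18 23 27 34 39 47 54 64 72 84 94 108; ≤5: 1 1 2 3 5 7 10 13 18 23 30 37 47 57 70 84 101 119 141 164 192; ≤6: 1 1 2 3 5 7 11 14 20 26 35 44 58 71 90 110 136 163 199 235 282; ≤7: 1 1 2 3 5 7 11 15 21 28 38 49 65 82 105 131 164 201 248 300 364; ≤8: 1 1 2 3 5 7 11 15 22 29 40 52 70 89 116 146 186 230 288 352 434; ≤9: 1 1 2 3 5 7 11 15 22 30 41 54 73 94 123 157 201 252 318 393 488; ≤10: 1 1 2 3 5 7 11 15 22 30 42 55 75 97 128 164 212 267 340 423 530; ≤11: 1 1 2 3 5 7 11 15 22 30 42 56 76 99 131 169 219 278 355 445 560; ≤12: 1 1 2 3 5 7 11 15 22 30 42 56 77 100 133 172 224 285 366 460 582; ≤13: 1 1 2 3 5 7 11 15 22 30 42 56 77 101 134 174 227 290 373 471 597. r_13(20) = 597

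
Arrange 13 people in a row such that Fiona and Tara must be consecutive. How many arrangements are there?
Treat the 2 as one block: (13-2+1)! × 2! = 479001600 × 2 = 958003200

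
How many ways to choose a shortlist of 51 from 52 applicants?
C(52,51) = 52!/(51!×1!) = 52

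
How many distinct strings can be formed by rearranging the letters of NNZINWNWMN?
10! / (1! × 2! × 5! × 1! × 1!) = 15120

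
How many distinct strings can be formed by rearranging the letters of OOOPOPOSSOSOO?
13! / (2! × 3! × 8!) = 12870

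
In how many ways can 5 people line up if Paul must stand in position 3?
Fix one position: (5-1)! = 24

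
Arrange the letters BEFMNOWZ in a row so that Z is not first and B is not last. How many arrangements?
By inclusion-exclusion: 8! - 2×(8-1)! + (8-2)! = 40320 - 10080 + 720 = 30960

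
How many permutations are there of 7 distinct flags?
7! = 5040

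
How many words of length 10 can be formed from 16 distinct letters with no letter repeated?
P(16,10) = 16!/(16-10)! = 29059430400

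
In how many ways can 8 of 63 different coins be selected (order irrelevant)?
C(63,8) = 63!/(8!×55!) = 3872894697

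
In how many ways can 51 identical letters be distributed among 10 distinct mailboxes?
C(51+10-1, 10-1) = C(60, 9) = 14783142660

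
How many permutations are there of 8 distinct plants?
8! = 40320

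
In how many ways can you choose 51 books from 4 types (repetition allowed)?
C(51+4-1, 4-1) = C(54, 3) = 24804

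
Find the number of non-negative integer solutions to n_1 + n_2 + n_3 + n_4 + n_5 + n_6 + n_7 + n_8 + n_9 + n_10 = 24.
C(24+10-1, 10-1) = C(33, 9) = 38567100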